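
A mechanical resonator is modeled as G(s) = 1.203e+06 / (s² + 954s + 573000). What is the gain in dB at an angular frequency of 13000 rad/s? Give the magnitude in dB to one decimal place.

|(j13000)² + 954(j13000) + 573000| = |-1.6843e+08 + j1.2402e+07| = 1.689e+08
|G(j13000)| = 1.203e+06 / 1.689e+08 = 0.0071233
20 log₁₀(0.0071233) = -42.95 dB

-42.9 dB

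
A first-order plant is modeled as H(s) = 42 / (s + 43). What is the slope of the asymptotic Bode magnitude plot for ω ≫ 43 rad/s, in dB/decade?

With 0 zeros and 1 pole, the high-frequency asymptotic slope is 20 × (0 − 1) = -20 dB/decade.

-20 dB/decade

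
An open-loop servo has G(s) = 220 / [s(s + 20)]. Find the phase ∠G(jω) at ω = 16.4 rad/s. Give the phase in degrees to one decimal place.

-129.4°

∠(j16.4 + 20) = arctan(16.4/20) = 39.35°
∠(j16.4) = 90.00°
∠G(j16.4) = − (39.35° + 90.00°) = -129.35°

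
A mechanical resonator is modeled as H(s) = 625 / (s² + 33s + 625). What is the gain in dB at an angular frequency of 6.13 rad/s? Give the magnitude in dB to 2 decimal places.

|(j6.13)² + 33(j6.13) + 625| = |587.42 + j202.29| = 621.3
|H(j6.13)| = 625 / 621.3 = 1.006
20 log₁₀(1.006) = 0.052 dB

0.05 dB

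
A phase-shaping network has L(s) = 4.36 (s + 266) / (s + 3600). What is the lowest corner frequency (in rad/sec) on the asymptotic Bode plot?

Break frequencies occur at each pole and zero magnitude: 266 rad/sec, 3600 rad/sec.
The lowest is 266 rad/sec.

266 rad/sec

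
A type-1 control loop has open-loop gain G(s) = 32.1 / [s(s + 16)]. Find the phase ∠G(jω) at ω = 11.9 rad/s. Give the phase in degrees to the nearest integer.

-127°

∠(j11.9 + 16) = arctan(11.9/16) = 36.64°
∠(j11.9) = 90.00°
∠G(j11.9) = − (36.64° + 90.00°) = -126.64°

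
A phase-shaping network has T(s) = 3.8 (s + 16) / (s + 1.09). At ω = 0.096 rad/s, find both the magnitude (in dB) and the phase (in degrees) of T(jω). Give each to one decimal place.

|T| = 34.9 dB, ∠T = -4.7°

|j0.096 + 16| = √(0.096² + 16²) = 16
|j0.096 + 1.09| = √(0.096² + 1.09²) = 1.094
|T(j0.096)| = 3.8 × 16 / 1.094 = 55.566
20 log₁₀(55.566) = 34.90 dB
∠(j0.096 + 16) = arctan(0.096/16) = 0.34°
∠(j0.096 + 1.09) = arctan(0.096/1.09) = 5.03°
∠T(j0.096) = 0.34° − 5.03° = -4.69°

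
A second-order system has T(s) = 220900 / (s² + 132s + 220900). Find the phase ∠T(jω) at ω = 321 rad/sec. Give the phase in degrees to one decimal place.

-19.8 deg

∠[(j321)² + 132(j321) + 220900] = ∠[1.1786e+05 + j42372] = 19.77°
∠T(j321) = −19.77° = -19.77°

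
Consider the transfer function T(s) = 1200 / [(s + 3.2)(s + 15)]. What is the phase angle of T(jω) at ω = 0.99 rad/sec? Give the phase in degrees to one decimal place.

∠(j0.99 + 3.2) = arctan(0.99/3.2) = 17.19°
∠(j0.99 + 15) = arctan(0.99/15) = 3.78°
∠T(j0.99) = − (17.19° + 3.78°) = -20.97°

-21.0°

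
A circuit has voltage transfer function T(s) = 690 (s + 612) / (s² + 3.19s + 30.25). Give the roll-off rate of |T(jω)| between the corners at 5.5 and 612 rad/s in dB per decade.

In this band the factors already past their corner are: complex pole pair at ωₙ ≈ 5.5; net slope = -40 dB/decade.

-40 dB/decade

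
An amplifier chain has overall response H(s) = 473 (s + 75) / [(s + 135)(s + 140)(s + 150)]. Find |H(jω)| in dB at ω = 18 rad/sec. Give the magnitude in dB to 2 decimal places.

|j18 + 75| = √(18² + 75²) = 77.13
|j18 + 135| = √(18² + 135²) = 136.2
|j18 + 140| = √(18² + 140²) = 141.2
|j18 + 150| = √(18² + 150²) = 151.1
|H(j18)| = 473 × 77.13 / (136.2 × 141.2 × 151.1) = 0.012561
20 log₁₀(0.012561) = -38.019 dB

-38.02 dB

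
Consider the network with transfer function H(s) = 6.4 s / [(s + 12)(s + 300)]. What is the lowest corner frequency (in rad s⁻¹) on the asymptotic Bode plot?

12 rad s⁻¹

Break frequencies occur at each pole and zero magnitude: 12 rad s⁻¹, 300 rad s⁻¹.
The lowest is 12 rad s⁻¹.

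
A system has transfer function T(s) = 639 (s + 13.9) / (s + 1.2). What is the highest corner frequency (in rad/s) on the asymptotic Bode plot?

Break frequencies occur at each pole and zero magnitude: 1.2 rad/s, 13.9 rad/s.
The highest is 13.9 rad/s.

13.9 rad/s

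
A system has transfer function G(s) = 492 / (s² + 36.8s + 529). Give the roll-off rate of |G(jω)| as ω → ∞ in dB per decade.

With 0 zeros and 2 poles, the high-frequency asymptotic slope is 20 × (0 − 2) = -40 dB/decade.

-40 dB/decade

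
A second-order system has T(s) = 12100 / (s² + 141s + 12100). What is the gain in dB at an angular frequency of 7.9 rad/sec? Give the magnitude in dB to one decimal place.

|(j7.9)² + 141(j7.9) + 12100| = |12038 + j1113.9| = 1.209e+04
|T(j7.9)| = 12100 / 1.209e+04 = 1.0009
20 log₁₀(1.0009) = 0.01 dB

0.0 dB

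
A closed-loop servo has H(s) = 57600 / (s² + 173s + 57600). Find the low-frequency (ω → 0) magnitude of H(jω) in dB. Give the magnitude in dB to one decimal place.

0.0 dB

H(0) = 57600 / 57600 = 1
20 log₁₀(1) = 0.00 dB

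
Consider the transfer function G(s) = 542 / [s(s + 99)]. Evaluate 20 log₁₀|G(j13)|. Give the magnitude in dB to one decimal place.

|j13 + 99| = √(13² + 99²) = 99.85
|j13| = 13
|G(j13)| = 542 / (99.85 × 13) = 0.41755
20 log₁₀(0.41755) = -7.59 dB

-7.6 dB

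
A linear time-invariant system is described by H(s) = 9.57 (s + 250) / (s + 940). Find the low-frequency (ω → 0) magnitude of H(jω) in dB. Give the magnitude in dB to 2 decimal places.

8.11 dB

H(0) = 9.57 × 250 / 940 = 2.5452
20 log₁₀(2.5452) = 8.114 dB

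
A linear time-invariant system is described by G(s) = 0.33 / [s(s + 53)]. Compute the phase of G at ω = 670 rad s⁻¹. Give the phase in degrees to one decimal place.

-175.5°

∠(j670 + 53) = arctan(670/53) = 85.48°
∠(j670) = 90.00°
∠G(j670) = − (85.48° + 90.00°) = -175.48°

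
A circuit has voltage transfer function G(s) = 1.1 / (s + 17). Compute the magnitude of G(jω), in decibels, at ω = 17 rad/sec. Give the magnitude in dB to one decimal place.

|j17 + 17| = √(17² + 17²) = 24.04
|G(j17)| = 1.1 / 24.04 = 0.045754
20 log₁₀(0.045754) = -26.79 dB

-26.8 dB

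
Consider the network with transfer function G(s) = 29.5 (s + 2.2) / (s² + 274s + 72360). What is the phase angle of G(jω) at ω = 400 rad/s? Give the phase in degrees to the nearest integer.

∠(j400 + 2.2) = arctan(400/2.2) = 89.68°
∠[(j400)² + 274(j400) + 72360] = ∠[-87640 + j1.096e+05] = 128.65°
∠G(j400) = 89.68° − 128.65° = -38.96°

-39°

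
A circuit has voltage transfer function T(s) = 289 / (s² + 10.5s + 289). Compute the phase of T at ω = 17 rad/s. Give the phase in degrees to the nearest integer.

-90°

∠[(j17)² + 10.5(j17) + 289] = ∠[0 + j178.5] = 90.00°
∠T(j17) = −90.00° = -90.00°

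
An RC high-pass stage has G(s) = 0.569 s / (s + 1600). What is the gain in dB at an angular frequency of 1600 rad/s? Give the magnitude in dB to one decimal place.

-7.9 dB

|j1600| = 1600
|j1600 + 1600| = √(1600² + 1600²) = 2263
|G(j1600)| = 0.569 × 1600 / 2263 = 0.40234
20 log₁₀(0.40234) = -7.91 dB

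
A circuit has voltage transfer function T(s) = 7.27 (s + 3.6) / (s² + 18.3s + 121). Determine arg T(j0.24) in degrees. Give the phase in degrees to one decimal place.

1.7 deg

∠(j0.24 + 3.6) = arctan(0.24/3.6) = 3.81°
∠[(j0.24)² + 18.3(j0.24) + 121] = ∠[120.94 + j4.392] = 2.08°
∠T(j0.24) = 3.81° − 2.08° = 1.73°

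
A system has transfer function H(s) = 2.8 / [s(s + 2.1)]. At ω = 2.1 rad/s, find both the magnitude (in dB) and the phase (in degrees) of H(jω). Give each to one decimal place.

|H| = -7.0 dB, ∠H = -135.0°

|j2.1 + 2.1| = √(2.1² + 2.1²) = 2.97
|j2.1| = 2.1
|H(j2.1)| = 2.8 / (2.97 × 2.1) = 0.44896
20 log₁₀(0.44896) = -6.96 dB
∠(j2.1 + 2.1) = arctan(2.1/2.1) = 45.00°
∠(j2.1) = 90.00°
∠H(j2.1) = − (45.00° + 90.00°) = -135.00°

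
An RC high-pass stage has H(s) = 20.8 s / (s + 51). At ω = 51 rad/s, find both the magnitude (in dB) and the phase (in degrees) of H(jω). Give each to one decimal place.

|j51| = 51
|j51 + 51| = √(51² + 51²) = 72.12
|H(j51)| = 20.8 × 51 / 72.12 = 14.708
20 log₁₀(14.708) = 23.35 dB
∠(j51) = 90.00°
∠(j51 + 51) = arctan(51/51) = 45.00°
∠H(j51) = 90.00° − 45.00° = 45.00°

|H| = 23.4 dB, ∠H = 45.0°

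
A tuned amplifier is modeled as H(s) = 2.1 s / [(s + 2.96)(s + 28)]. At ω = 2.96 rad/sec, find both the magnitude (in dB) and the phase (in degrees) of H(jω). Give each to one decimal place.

|H| = -25.6 dB, ∠H = 39.0°

|j2.96| = 2.96
|j2.96 + 2.96| = √(2.96² + 2.96²) = 4.186
|j2.96 + 28| = √(2.96² + 28²) = 28.16
|H(j2.96)| = 2.1 × 2.96 / (4.186 × 28.16) = 0.052739
20 log₁₀(0.052739) = -25.56 dB
∠(j2.96) = 90.00°
∠(j2.96 + 2.96) = arctan(2.96/2.96) = 45.00°
∠(j2.96 + 28) = arctan(2.96/28) = 6.03°
∠H(j2.96) = 90.00° − (45.00° + 6.03°) = 38.97°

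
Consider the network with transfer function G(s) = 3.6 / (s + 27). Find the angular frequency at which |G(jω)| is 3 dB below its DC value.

27 rad s⁻¹

For a single-pole low-pass, the −3 dB point is at the pole: ω = 27 rad s⁻¹.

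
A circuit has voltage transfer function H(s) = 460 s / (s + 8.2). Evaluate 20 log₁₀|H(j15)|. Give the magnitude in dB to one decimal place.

|j15| = 15
|j15 + 8.2| = √(15² + 8.2²) = 17.1
|H(j15)| = 460 × 15 / 17.1 = 403.63
20 log₁₀(403.63) = 52.12 dB

52.1 dB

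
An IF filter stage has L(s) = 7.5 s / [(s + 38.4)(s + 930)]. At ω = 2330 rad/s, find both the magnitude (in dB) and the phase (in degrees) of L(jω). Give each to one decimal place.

|j2330| = 2330
|j2330 + 38.4| = √(2330² + 38.4²) = 2330
|j2330 + 930| = √(2330² + 930²) = 2509
|L(j2330)| = 7.5 × 2330 / (2330 × 2509) = 0.0029891
20 log₁₀(0.0029891) = -50.49 dB
∠(j2330) = 90.00°
∠(j2330 + 38.4) = arctan(2330/38.4) = 89.06°
∠(j2330 + 930) = arctan(2330/930) = 68.24°
∠L(j2330) = 90.00° − (89.06° + 68.24°) = -67.30°

|L| = -50.5 dB, ∠L = -67.3°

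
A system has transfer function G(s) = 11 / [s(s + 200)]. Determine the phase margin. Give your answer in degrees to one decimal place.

90.0°

Gain crossover: |G(jω)| = 1 at ω ≈ 0.055 rad/s.
∠G(j0.055) = −90° − arctan(0.055/200) ≈ -90.02°
PM = 180° + (-90.02°) = 89.98°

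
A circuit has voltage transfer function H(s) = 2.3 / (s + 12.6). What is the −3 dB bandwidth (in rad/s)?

12.6 rad/s

For a single-pole low-pass, the −3 dB point is at the pole: ω = 12.6 rad/s.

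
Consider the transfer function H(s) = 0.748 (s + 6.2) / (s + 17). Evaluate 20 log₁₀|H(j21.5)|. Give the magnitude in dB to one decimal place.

-4.3 dB

|j21.5 + 6.2| = √(21.5² + 6.2²) = 22.38
|j21.5 + 17| = √(21.5² + 17²) = 27.41
|H(j21.5)| = 0.748 × 22.38 / 27.41 = 0.61065
20 log₁₀(0.61065) = -4.28 dB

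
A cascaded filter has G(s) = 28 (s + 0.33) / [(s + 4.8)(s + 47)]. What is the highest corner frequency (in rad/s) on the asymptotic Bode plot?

47 rad/s

Break frequencies occur at each pole and zero magnitude: 0.33 rad/s, 4.8 rad/s, 47 rad/s.
The highest is 47 rad/s.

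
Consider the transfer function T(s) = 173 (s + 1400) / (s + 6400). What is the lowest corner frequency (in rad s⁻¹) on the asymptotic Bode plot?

1400 rad s⁻¹

Break frequencies occur at each pole and zero magnitude: 1400 rad s⁻¹, 6400 rad s⁻¹.
The lowest is 1400 rad s⁻¹.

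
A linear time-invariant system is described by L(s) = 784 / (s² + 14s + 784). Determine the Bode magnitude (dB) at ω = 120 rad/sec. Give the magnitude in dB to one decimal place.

|(j120)² + 14(j120) + 784| = |-13616 + j1680| = 1.372e+04
|L(j120)| = 784 / 1.372e+04 = 0.057146
20 log₁₀(0.057146) = -24.86 dB

-24.9 dB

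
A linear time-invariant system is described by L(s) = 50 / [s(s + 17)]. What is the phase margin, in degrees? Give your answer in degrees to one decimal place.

Gain crossover: |L(jω)| = 1 at ω ≈ 2.9 rad/s.
∠L(j2.9) = −90° − arctan(2.9/17) ≈ -99.68°
PM = 180° + (-99.68°) = 80.32°

80.3°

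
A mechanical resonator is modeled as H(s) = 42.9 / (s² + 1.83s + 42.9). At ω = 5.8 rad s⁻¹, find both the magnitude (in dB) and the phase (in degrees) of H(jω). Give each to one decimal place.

|(j5.8)² + 1.83(j5.8) + 42.9| = |9.26 + j10.614| = 14.09
|H(j5.8)| = 42.9 / 14.09 = 3.0457
20 log₁₀(3.0457) = 9.67 dB
∠[(j5.8)² + 1.83(j5.8) + 42.9] = ∠[9.26 + j10.614] = 48.90°
∠H(j5.8) = −48.90° = -48.90°

|H| = 9.7 dB, ∠H = -48.9°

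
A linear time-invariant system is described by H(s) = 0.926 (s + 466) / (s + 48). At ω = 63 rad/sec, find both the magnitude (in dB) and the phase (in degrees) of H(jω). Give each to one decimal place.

|j63 + 466| = √(63² + 466²) = 470.2
|j63 + 48| = √(63² + 48²) = 79.2
|H(j63)| = 0.926 × 470.2 / 79.2 = 5.4978
20 log₁₀(5.4978) = 14.80 dB
∠(j63 + 466) = arctan(63/466) = 7.70°
∠(j63 + 48) = arctan(63/48) = 52.70°
∠H(j63) = 7.70° − 52.70° = -45.00°

|H| = 14.8 dB, ∠H = -45.0°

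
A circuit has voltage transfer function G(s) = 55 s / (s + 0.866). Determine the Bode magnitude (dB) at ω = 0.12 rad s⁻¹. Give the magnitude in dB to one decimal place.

|j0.12| = 0.12
|j0.12 + 0.866| = √(0.12² + 0.866²) = 0.8743
|G(j0.12)| = 55 × 0.12 / 0.8743 = 7.5491
20 log₁₀(7.5491) = 17.56 dB

17.6 dB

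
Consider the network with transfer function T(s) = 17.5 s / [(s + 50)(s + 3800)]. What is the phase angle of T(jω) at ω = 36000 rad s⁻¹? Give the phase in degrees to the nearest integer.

∠(j36000) = 90.00°
∠(j36000 + 50) = arctan(36000/50) = 89.92°
∠(j36000 + 3800) = arctan(36000/3800) = 83.97°
∠T(j36000) = 90.00° − (89.92° + 83.97°) = -83.89°

-84 deg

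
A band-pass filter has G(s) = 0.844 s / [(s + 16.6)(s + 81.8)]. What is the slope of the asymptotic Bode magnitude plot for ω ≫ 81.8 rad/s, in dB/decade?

With 1 zero and 2 poles, the high-frequency asymptotic slope is 20 × (1 − 2) = -20 dB/decade.

-20 dB/decade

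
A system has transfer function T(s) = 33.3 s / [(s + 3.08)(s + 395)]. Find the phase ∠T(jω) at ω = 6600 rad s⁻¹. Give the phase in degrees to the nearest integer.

-87°

∠(j6600) = 90.00°
∠(j6600 + 3.08) = arctan(6600/3.08) = 89.97°
∠(j6600 + 395) = arctan(6600/395) = 86.58°
∠T(j6600) = 90.00° − (89.97° + 86.58°) = -86.55°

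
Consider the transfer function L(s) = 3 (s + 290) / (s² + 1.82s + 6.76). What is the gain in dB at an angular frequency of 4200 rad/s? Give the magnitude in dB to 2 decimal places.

|j4200 + 290| = √(4200² + 290²) = 4210
|(j4200)² + 1.82(j4200) + 6.76| = |-1.764e+07 + j7644| = 1.764e+07
|L(j4200)| = 3 × 4210 / 1.764e+07 = 0.00071599
20 log₁₀(0.00071599) = -62.902 dB

-62.90 dB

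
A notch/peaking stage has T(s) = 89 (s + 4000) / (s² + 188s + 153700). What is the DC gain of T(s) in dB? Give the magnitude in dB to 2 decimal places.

7.30 dB

T(0) = 89 × 4000 / 153700 = 2.3162
20 log₁₀(2.3162) = 7.296 dB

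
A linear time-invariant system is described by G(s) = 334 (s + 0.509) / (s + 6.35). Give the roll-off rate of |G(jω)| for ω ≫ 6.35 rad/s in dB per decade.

With 1 zero and 1 pole, the high-frequency asymptotic slope is 20 × (1 − 1) = 0 dB/decade.

0 dB/decade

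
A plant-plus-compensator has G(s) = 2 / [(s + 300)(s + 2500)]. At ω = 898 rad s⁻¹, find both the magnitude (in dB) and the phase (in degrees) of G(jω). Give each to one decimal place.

|G| = -122.0 dB, ∠G = -91.3°

|j898 + 300| = √(898² + 300²) = 946.8
|j898 + 2500| = √(898² + 2500²) = 2656
|G(j898)| = 2 / (946.8 × 2656) = 7.9522e-07
20 log₁₀(7.9522e-07) = -121.99 dB
∠(j898 + 300) = arctan(898/300) = 71.53°
∠(j898 + 2500) = arctan(898/2500) = 19.76°
∠G(j898) = − (71.53° + 19.76°) = -91.29°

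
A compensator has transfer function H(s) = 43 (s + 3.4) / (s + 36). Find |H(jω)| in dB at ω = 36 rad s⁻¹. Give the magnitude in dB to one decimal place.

|j36 + 3.4| = √(36² + 3.4²) = 36.16
|j36 + 36| = √(36² + 36²) = 50.91
|H(j36)| = 43 × 36.16 / 50.91 = 30.541
20 log₁₀(30.541) = 29.70 dB

29.7 dB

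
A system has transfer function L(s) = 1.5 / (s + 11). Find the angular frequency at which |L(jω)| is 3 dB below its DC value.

11 rad/s

For a single-pole low-pass, the −3 dB point is at the pole: ω = 11 rad/s.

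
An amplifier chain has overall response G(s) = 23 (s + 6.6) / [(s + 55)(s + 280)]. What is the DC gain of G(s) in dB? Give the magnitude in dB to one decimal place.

G(0) = 23 × 6.6 / (55 × 280) = 0.0098571
20 log₁₀(0.0098571) = -40.12 dB

-40.1 dB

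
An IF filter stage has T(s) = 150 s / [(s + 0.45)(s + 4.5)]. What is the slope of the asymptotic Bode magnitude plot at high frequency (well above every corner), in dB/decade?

With 1 zero and 2 poles, the high-frequency asymptotic slope is 20 × (1 − 2) = -20 dB/decade.

-20 dB/decade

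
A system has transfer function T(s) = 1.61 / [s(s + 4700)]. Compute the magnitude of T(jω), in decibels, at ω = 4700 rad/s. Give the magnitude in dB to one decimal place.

-145.8 dB

|j4700 + 4700| = √(4700² + 4700²) = 6647
|j4700| = 4700
|T(j4700)| = 1.61 / (6647 × 4700) = 5.1537e-08
20 log₁₀(5.1537e-08) = -145.76 dB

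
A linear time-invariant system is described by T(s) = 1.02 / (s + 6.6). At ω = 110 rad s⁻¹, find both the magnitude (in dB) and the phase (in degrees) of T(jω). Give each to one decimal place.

|j110 + 6.6| = √(110² + 6.6²) = 110.2
|T(j110)| = 1.02 / 110.2 = 0.0092561
20 log₁₀(0.0092561) = -40.67 dB
∠(j110 + 6.6) = arctan(110/6.6) = 86.57°
∠T(j110) = −86.57° = -86.57°

|T| = -40.7 dB, ∠T = -86.6°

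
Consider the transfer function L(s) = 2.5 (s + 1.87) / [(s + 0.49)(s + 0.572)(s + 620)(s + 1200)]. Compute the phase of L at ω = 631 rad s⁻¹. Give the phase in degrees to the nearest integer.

∠(j631 + 1.87) = arctan(631/1.87) = 89.83°
∠(j631 + 0.49) = arctan(631/0.49) = 89.96°
∠(j631 + 0.572) = arctan(631/0.572) = 89.95°
∠(j631 + 620) = arctan(631/620) = 45.50°
∠(j631 + 1200) = arctan(631/1200) = 27.74°
∠L(j631) = 89.83° − (89.96° + 89.95° + 45.50° + 27.74°) = -163.31°

-163°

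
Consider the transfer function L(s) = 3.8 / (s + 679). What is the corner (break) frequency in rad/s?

The single real pole at s = −679 gives a corner at ω = 679 rad/s.

679 rad/s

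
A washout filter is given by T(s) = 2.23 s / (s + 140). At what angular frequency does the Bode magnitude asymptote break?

140 rad/sec

The single real pole at s = −140 gives a corner at ω = 140 rad/sec.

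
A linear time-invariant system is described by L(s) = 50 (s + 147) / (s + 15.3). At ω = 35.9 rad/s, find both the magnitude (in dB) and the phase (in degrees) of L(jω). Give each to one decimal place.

|j35.9 + 147| = √(35.9² + 147²) = 151.3
|j35.9 + 15.3| = √(35.9² + 15.3²) = 39.02
|L(j35.9)| = 50 × 151.3 / 39.02 = 193.88
20 log₁₀(193.88) = 45.75 dB
∠(j35.9 + 147) = arctan(35.9/147) = 13.72°
∠(j35.9 + 15.3) = arctan(35.9/15.3) = 66.92°
∠L(j35.9) = 13.72° − 66.92° = -53.19°

|L| = 45.8 dB, ∠L = -53.2 deg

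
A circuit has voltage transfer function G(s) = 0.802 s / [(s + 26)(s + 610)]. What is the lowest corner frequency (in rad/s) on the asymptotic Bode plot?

Break frequencies occur at each pole and zero magnitude: 26 rad/s, 610 rad/s.
The lowest is 26 rad/s.

26 rad/s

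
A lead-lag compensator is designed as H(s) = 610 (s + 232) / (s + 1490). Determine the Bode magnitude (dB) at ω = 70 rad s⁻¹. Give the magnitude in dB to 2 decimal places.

39.92 dB

|j70 + 232| = √(70² + 232²) = 242.3
|j70 + 1490| = √(70² + 1490²) = 1492
|H(j70)| = 610 × 242.3 / 1492 = 99.1
20 log₁₀(99.1) = 39.921 dB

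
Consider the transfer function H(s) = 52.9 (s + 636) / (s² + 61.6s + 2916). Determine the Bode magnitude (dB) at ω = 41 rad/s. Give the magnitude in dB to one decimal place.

21.6 dB

|j41 + 636| = √(41² + 636²) = 637.3
|(j41)² + 61.6(j41) + 2916| = |1235 + j2525.6| = 2811
|H(j41)| = 52.9 × 637.3 / 2811 = 11.992
20 log₁₀(11.992) = 21.58 dB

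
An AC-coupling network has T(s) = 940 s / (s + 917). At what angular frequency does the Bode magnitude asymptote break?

The single real pole at s = −917 gives a corner at ω = 917 rad/s.

917 rad/s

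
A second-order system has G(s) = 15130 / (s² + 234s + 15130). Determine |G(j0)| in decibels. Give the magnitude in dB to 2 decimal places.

0.00 dB

G(0) = 15130 / 15130 = 1
20 log₁₀(1) = 0.000 dB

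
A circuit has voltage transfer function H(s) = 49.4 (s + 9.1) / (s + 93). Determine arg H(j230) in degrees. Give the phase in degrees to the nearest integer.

∠(j230 + 9.1) = arctan(230/9.1) = 87.73°
∠(j230 + 93) = arctan(230/93) = 67.98°
∠H(j230) = 87.73° − 67.98° = 19.75°

20 deg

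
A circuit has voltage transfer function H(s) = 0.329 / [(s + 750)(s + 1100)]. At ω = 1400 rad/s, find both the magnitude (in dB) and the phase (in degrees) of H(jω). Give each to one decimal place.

|j1400 + 750| = √(1400² + 750²) = 1588
|j1400 + 1100| = √(1400² + 1100²) = 1780
|H(j1400)| = 0.329 / (1588 × 1780) = 1.1635e-07
20 log₁₀(1.1635e-07) = -138.68 dB
∠(j1400 + 750) = arctan(1400/750) = 61.82°
∠(j1400 + 1100) = arctan(1400/1100) = 51.84°
∠H(j1400) = − (61.82° + 51.84°) = -113.66°

|H| = -138.7 dB, ∠H = -113.7°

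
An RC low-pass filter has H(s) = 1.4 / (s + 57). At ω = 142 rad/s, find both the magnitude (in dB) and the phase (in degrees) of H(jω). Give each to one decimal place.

|H| = -40.8 dB, ∠H = -68.1°

|j142 + 57| = √(142² + 57²) = 153
|H(j142)| = 1.4 / 153 = 0.0091495
20 log₁₀(0.0091495) = -40.77 dB
∠(j142 + 57) = arctan(142/57) = 68.13°
∠H(j142) = −68.13° = -68.13°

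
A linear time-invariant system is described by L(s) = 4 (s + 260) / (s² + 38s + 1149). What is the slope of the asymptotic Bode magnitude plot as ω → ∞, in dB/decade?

With 1 zero and 2 poles, the high-frequency asymptotic slope is 20 × (1 − 2) = -20 dB/decade.

-20 dB/decade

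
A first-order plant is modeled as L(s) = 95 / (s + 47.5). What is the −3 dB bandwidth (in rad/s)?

For a single-pole low-pass, the −3 dB point is at the pole: ω = 47.5 rad/s.

47.5 rad/s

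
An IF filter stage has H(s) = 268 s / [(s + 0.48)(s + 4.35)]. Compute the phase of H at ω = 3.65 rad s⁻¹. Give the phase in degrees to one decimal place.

∠(j3.65) = 90.00°
∠(j3.65 + 0.48) = arctan(3.65/0.48) = 82.51°
∠(j3.65 + 4.35) = arctan(3.65/4.35) = 40.00°
∠H(j3.65) = 90.00° − (82.51° + 40.00°) = -32.51°

-32.5°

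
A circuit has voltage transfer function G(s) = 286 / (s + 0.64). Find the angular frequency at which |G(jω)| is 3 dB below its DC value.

0.64 rad/s

For a single-pole low-pass, the −3 dB point is at the pole: ω = 0.64 rad/s.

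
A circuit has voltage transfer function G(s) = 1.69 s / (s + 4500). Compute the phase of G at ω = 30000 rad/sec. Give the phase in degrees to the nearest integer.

9°

∠(j30000) = 90.00°
∠(j30000 + 4500) = arctan(30000/4500) = 81.47°
∠G(j30000) = 90.00° − 81.47° = 8.53°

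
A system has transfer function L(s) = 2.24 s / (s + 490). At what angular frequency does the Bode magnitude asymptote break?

The single real pole at s = −490 gives a corner at ω = 490 rad/s.

490 rad/s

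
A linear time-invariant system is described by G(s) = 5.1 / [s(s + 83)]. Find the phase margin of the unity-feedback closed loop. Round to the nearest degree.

90°

Gain crossover: |G(jω)| = 1 at ω ≈ 0.0614 rad s⁻¹.
∠G(j0.0614) = −90° − arctan(0.0614/83) ≈ -90.04°
PM = 180° + (-90.04°) = 89.96°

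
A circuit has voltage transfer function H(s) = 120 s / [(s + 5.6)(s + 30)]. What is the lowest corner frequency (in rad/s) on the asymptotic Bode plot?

5.6 rad/s

Break frequencies occur at each pole and zero magnitude: 5.6 rad/s, 30 rad/s.
The lowest is 5.6 rad/s.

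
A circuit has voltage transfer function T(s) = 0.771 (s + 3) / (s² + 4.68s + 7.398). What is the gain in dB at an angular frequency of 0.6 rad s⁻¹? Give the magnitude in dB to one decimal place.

-10.1 dB

|j0.6 + 3| = √(0.6² + 3²) = 3.059
|(j0.6)² + 4.68(j0.6) + 7.398| = |7.038 + j2.808| = 7.577
|T(j0.6)| = 0.771 × 3.059 / 7.577 = 0.31129
20 log₁₀(0.31129) = -10.14 dB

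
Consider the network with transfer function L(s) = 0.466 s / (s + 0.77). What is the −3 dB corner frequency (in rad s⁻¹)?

0.77 rad s⁻¹

For a single-pole high-pass, the −3 dB point is at the pole: ω = 0.77 rad s⁻¹.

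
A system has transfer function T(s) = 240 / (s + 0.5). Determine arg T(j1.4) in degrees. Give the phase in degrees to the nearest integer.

-70°

∠(j1.4 + 0.5) = arctan(1.4/0.5) = 70.35°
∠T(j1.4) = −70.35° = -70.35°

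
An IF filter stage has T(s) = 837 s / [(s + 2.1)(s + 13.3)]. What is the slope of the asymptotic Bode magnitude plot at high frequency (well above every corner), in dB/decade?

-20 dB/decade

With 1 zero and 2 poles, the high-frequency asymptotic slope is 20 × (1 − 2) = -20 dB/decade.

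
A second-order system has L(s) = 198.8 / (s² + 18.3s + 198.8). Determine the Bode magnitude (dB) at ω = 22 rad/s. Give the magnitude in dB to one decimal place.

-7.9 dB

|(j22)² + 18.3(j22) + 198.8| = |-285.2 + j402.6| = 493.4
|L(j22)| = 198.8 / 493.4 = 0.40293
20 log₁₀(0.40293) = -7.90 dB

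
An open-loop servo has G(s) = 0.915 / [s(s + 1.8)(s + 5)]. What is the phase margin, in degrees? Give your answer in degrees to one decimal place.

Gain crossover: |G(jω)| = 1 at ω ≈ 0.101 rad/sec.
∠G(j0.101) = −90° − arctan(0.101/1.8) − arctan(0.101/5) ≈ -94.39°
PM = 180° + (-94.39°) = 85.61°

85.6°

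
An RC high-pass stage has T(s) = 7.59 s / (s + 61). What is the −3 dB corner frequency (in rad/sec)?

For a single-pole high-pass, the −3 dB point is at the pole: ω = 61 rad/sec.

61 rad/sec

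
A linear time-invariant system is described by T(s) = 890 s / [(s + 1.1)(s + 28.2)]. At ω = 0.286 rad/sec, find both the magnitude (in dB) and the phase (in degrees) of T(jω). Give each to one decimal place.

|T| = 18.0 dB, ∠T = 74.8°

|j0.286| = 0.286
|j0.286 + 1.1| = √(0.286² + 1.1²) = 1.137
|j0.286 + 28.2| = √(0.286² + 28.2²) = 28.2
|T(j0.286)| = 890 × 0.286 / (1.137 × 28.2) = 7.9412
20 log₁₀(7.9412) = 18.00 dB
∠(j0.286) = 90.00°
∠(j0.286 + 1.1) = arctan(0.286/1.1) = 14.57°
∠(j0.286 + 28.2) = arctan(0.286/28.2) = 0.58°
∠T(j0.286) = 90.00° − (14.57° + 0.58°) = 74.84°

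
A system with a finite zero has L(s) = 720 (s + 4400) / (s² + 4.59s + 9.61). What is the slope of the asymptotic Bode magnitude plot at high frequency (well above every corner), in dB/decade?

-20 dB/decade

With 1 zero and 2 poles, the high-frequency asymptotic slope is 20 × (1 − 2) = -20 dB/decade.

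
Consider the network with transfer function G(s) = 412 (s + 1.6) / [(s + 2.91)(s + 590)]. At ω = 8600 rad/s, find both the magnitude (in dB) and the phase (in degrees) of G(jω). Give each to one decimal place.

|j8600 + 1.6| = √(8600² + 1.6²) = 8600
|j8600 + 2.91| = √(8600² + 2.91²) = 8600
|j8600 + 590| = √(8600² + 590²) = 8620
|G(j8600)| = 412 × 8600 / (8600 × 8620) = 0.047795
20 log₁₀(0.047795) = -26.41 dB
∠(j8600 + 1.6) = arctan(8600/1.6) = 89.99°
∠(j8600 + 2.91) = arctan(8600/2.91) = 89.98°
∠(j8600 + 590) = arctan(8600/590) = 86.08°
∠G(j8600) = 89.99° − (89.98° + 86.08°) = -86.07°

|G| = -26.4 dB, ∠G = -86.1 deg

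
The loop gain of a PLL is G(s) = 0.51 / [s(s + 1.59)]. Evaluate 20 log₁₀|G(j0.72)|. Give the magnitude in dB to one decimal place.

-7.8 dB

|j0.72 + 1.59| = √(0.72² + 1.59²) = 1.745
|j0.72| = 0.72
|G(j0.72)| = 0.51 / (1.745 × 0.72) = 0.40582
20 log₁₀(0.40582) = -7.83 dB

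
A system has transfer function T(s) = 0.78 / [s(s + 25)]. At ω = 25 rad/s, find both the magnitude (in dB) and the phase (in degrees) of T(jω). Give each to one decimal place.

|j25 + 25| = √(25² + 25²) = 35.36
|j25| = 25
|T(j25)| = 0.78 / (35.36 × 25) = 0.00088247
20 log₁₀(0.00088247) = -61.09 dB
∠(j25 + 25) = arctan(25/25) = 45.00°
∠(j25) = 90.00°
∠T(j25) = − (45.00° + 90.00°) = -135.00°

|T| = -61.1 dB, ∠T = -135.0 deg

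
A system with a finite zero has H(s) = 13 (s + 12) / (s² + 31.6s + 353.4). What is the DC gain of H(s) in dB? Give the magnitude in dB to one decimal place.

-7.1 dB

H(0) = 13 × 12 / 353.4 = 0.44143
20 log₁₀(0.44143) = -7.10 dB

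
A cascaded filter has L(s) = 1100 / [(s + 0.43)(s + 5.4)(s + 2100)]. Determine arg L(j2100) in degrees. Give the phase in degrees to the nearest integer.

∠(j2100 + 0.43) = arctan(2100/0.43) = 89.99°
∠(j2100 + 5.4) = arctan(2100/5.4) = 89.85°
∠(j2100 + 2100) = arctan(2100/2100) = 45.00°
∠L(j2100) = − (89.99° + 89.85° + 45.00°) = -224.84°

-225°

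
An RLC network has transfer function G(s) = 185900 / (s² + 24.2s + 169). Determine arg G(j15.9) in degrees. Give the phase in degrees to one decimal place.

-102.3 deg

∠[(j15.9)² + 24.2(j15.9) + 169] = ∠[-83.81 + j384.78] = 102.29°
∠G(j15.9) = −102.29° = -102.29°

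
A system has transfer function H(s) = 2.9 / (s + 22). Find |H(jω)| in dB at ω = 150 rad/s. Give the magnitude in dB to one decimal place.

|j150 + 22| = √(150² + 22²) = 151.6
|H(j150)| = 2.9 / 151.6 = 0.019129
20 log₁₀(0.019129) = -34.37 dB

-34.4 dB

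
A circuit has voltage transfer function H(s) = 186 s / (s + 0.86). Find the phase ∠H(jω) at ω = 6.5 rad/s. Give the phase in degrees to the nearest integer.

8°

∠(j6.5) = 90.00°
∠(j6.5 + 0.86) = arctan(6.5/0.86) = 82.46°
∠H(j6.5) = 90.00° − 82.46° = 7.54°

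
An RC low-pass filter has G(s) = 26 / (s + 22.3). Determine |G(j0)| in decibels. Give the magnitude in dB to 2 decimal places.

G(0) = 26 / 22.3 = 1.1659
20 log₁₀(1.1659) = 1.333 dB

1.33 dB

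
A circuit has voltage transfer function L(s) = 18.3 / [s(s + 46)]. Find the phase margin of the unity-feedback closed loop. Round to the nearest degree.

Gain crossover: |L(jω)| = 1 at ω ≈ 0.398 rad/s.
∠L(j0.398) = −90° − arctan(0.398/46) ≈ -90.50°
PM = 180° + (-90.50°) = 89.50°

90°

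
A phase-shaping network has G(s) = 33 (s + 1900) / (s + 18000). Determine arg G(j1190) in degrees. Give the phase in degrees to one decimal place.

28.3 deg

∠(j1190 + 1900) = arctan(1190/1900) = 32.06°
∠(j1190 + 18000) = arctan(1190/18000) = 3.78°
∠G(j1190) = 32.06° − 3.78° = 28.28°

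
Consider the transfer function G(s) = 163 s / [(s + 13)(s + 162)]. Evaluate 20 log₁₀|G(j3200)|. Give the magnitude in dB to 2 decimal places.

-25.87 dB

|j3200| = 3200
|j3200 + 13| = √(3200² + 13²) = 3200
|j3200 + 162| = √(3200² + 162²) = 3204
|G(j3200)| = 163 × 3200 / (3200 × 3204) = 0.050872
20 log₁₀(0.050872) = -25.870 dB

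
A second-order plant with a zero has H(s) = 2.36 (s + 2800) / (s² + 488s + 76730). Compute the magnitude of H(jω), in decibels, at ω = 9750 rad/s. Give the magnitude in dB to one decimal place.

|j9750 + 2800| = √(9750² + 2800²) = 1.014e+04
|(j9750)² + 488(j9750) + 76730| = |-9.4986e+07 + j4.758e+06| = 9.51e+07
|H(j9750)| = 2.36 × 1.014e+04 / 9.51e+07 = 0.00025172
20 log₁₀(0.00025172) = -71.98 dB

-72.0 dB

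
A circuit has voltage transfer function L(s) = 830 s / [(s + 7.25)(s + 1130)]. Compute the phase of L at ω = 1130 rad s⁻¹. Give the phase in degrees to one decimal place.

-44.6°

∠(j1130) = 90.00°
∠(j1130 + 7.25) = arctan(1130/7.25) = 89.63°
∠(j1130 + 1130) = arctan(1130/1130) = 45.00°
∠L(j1130) = 90.00° − (89.63° + 45.00°) = -44.63°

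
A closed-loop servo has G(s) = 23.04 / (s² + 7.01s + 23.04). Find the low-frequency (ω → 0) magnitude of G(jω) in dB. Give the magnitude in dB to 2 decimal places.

0.00 dB

G(0) = 23.04 / 23.04 = 1
20 log₁₀(1) = 0.000 dB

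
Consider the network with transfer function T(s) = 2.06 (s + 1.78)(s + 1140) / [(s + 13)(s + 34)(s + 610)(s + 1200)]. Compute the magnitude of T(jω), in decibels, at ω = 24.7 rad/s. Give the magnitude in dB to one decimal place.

-83.4 dB

|j24.7 + 1.78| = √(24.7² + 1.78²) = 24.76
|j24.7 + 1140| = √(24.7² + 1140²) = 1140
|j24.7 + 13| = √(24.7² + 13²) = 27.91
|j24.7 + 34| = √(24.7² + 34²) = 42.02
|j24.7 + 610| = √(24.7² + 610²) = 610.5
|j24.7 + 1200| = √(24.7² + 1200²) = 1200
|T(j24.7)| = 2.06 × 24.76 × 1140 / (27.91 × 42.02 × 610.5 × 1200) = 6.7676e-05
20 log₁₀(6.7676e-05) = -83.39 dB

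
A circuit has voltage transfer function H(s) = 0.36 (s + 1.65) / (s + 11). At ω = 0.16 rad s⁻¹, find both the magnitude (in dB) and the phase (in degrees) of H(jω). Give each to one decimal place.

|H| = -25.3 dB, ∠H = 4.7°

|j0.16 + 1.65| = √(0.16² + 1.65²) = 1.658
|j0.16 + 11| = √(0.16² + 11²) = 11
|H(j0.16)| = 0.36 × 1.658 / 11 = 0.054248
20 log₁₀(0.054248) = -25.31 dB
∠(j0.16 + 1.65) = arctan(0.16/1.65) = 5.54°
∠(j0.16 + 11) = arctan(0.16/11) = 0.83°
∠H(j0.16) = 5.54° − 0.83° = 4.71°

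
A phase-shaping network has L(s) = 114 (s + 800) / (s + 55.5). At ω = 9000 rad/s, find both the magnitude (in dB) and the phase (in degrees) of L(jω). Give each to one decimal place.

|L| = 41.2 dB, ∠L = -4.7°

|j9000 + 800| = √(9000² + 800²) = 9035
|j9000 + 55.5| = √(9000² + 55.5²) = 9000
|L(j9000)| = 114 × 9035 / 9000 = 114.45
20 log₁₀(114.45) = 41.17 dB
∠(j9000 + 800) = arctan(9000/800) = 84.92°
∠(j9000 + 55.5) = arctan(9000/55.5) = 89.65°
∠L(j9000) = 84.92° − 89.65° = -4.73°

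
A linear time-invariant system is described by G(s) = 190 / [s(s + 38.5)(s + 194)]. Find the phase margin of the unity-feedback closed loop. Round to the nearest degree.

90°

Gain crossover: |G(jω)| = 1 at ω ≈ 0.0254 rad/sec.
∠G(j0.0254) = −90° − arctan(0.0254/38.5) − arctan(0.0254/194) ≈ -90.05°
PM = 180° + (-90.05°) = 89.95°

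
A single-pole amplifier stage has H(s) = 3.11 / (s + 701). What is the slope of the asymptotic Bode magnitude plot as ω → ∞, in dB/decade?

With 0 zeros and 1 pole, the high-frequency asymptotic slope is 20 × (0 − 1) = -20 dB/decade.

-20 dB/decade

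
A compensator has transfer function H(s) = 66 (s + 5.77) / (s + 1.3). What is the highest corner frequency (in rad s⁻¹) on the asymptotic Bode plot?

5.77 rad s⁻¹

Break frequencies occur at each pole and zero magnitude: 1.3 rad s⁻¹, 5.77 rad s⁻¹.
The highest is 5.77 rad s⁻¹.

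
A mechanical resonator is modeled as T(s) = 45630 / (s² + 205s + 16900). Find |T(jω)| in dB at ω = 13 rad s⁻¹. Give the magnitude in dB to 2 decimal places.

8.61 dB

|(j13)² + 205(j13) + 16900| = |16731 + j2665| = 1.694e+04
|T(j13)| = 45630 / 1.694e+04 = 2.6933
20 log₁₀(2.6933) = 8.606 dB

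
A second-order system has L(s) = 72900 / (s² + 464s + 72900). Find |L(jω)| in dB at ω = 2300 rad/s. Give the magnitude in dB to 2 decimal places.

|(j2300)² + 464(j2300) + 72900| = |-5.2171e+06 + j1.0672e+06| = 5.325e+06
|L(j2300)| = 72900 / 5.325e+06 = 0.01369
20 log₁₀(0.01369) = -37.272 dB

-37.27 dB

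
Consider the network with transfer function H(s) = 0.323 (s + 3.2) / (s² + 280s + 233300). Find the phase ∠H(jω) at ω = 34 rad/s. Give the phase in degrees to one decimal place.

82.3°

∠(j34 + 3.2) = arctan(34/3.2) = 84.62°
∠[(j34)² + 280(j34) + 233300] = ∠[2.3214e+05 + j9520] = 2.35°
∠H(j34) = 84.62° − 2.35° = 82.27°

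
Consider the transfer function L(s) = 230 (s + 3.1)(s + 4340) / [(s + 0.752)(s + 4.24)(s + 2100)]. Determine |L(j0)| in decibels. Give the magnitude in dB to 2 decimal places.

53.30 dB

L(0) = 230 × 3.1 × 4340 / (0.752 × 4.24 × 2100) = 462.14
20 log₁₀(462.14) = 53.296 dB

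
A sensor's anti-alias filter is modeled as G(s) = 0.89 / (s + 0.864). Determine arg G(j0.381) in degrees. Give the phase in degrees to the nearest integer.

∠(j0.381 + 0.864) = arctan(0.381/0.864) = 23.80°
∠G(j0.381) = −23.80° = -23.80°

-24°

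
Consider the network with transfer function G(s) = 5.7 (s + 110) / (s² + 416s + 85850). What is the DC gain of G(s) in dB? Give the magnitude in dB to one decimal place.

-42.7 dB

G(0) = 5.7 × 110 / 85850 = 0.0073034
20 log₁₀(0.0073034) = -42.73 dB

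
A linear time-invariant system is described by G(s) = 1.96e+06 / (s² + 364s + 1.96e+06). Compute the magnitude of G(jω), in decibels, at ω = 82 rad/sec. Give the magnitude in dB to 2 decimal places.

|(j82)² + 364(j82) + 1.96e+06| = |1.9533e+06 + j29848| = 1.954e+06
|G(j82)| = 1.96e+06 / 1.954e+06 = 1.0033
20 log₁₀(1.0033) = 0.029 dB

0.03 dB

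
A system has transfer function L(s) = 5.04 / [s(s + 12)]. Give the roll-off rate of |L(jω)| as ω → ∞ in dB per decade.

-40 dB/decade

With 0 zeros and 2 poles, the high-frequency asymptotic slope is 20 × (0 − 2) = -40 dB/decade.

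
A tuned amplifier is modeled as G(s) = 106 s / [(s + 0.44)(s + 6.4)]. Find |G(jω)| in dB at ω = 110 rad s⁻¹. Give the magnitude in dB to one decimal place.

-0.3 dB

|j110| = 110
|j110 + 0.44| = √(110² + 0.44²) = 110
|j110 + 6.4| = √(110² + 6.4²) = 110.2
|G(j110)| = 106 × 110 / (110 × 110.2) = 0.962
20 log₁₀(0.962) = -0.34 dB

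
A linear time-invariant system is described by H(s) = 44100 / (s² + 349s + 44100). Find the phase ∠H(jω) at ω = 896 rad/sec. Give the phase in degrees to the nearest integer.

-158 deg

∠[(j896)² + 349(j896) + 44100] = ∠[-7.5872e+05 + j3.127e+05] = 157.60°
∠H(j896) = −157.60° = -157.60°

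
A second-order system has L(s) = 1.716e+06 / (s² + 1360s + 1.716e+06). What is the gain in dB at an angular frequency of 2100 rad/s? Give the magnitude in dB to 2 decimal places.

|(j2100)² + 1360(j2100) + 1.716e+06| = |-2.694e+06 + j2.856e+06| = 3.926e+06
|L(j2100)| = 1.716e+06 / 3.926e+06 = 0.43707
20 log₁₀(0.43707) = -7.189 dB

-7.19 dB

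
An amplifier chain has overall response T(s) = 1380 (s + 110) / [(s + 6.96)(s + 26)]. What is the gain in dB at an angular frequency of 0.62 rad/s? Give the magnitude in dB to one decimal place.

58.4 dB

|j0.62 + 110| = √(0.62² + 110²) = 110
|j0.62 + 6.96| = √(0.62² + 6.96²) = 6.988
|j0.62 + 26| = √(0.62² + 26²) = 26.01
|T(j0.62)| = 1380 × 110 / (6.988 × 26.01) = 835.33
20 log₁₀(835.33) = 58.44 dB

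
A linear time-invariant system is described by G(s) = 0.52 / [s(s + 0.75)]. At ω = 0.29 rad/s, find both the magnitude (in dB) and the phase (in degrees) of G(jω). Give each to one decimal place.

|G| = 7.0 dB, ∠G = -111.1°

|j0.29 + 0.75| = √(0.29² + 0.75²) = 0.8041
|j0.29| = 0.29
|G(j0.29)| = 0.52 / (0.8041 × 0.29) = 2.2299
20 log₁₀(2.2299) = 6.97 dB
∠(j0.29 + 0.75) = arctan(0.29/0.75) = 21.14°
∠(j0.29) = 90.00°
∠G(j0.29) = − (21.14° + 90.00°) = -111.14°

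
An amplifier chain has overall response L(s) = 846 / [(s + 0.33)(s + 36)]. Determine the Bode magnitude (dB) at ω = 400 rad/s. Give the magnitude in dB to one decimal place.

|j400 + 0.33| = √(400² + 0.33²) = 400
|j400 + 36| = √(400² + 36²) = 401.6
|L(j400)| = 846 / (400 × 401.6) = 0.0052662
20 log₁₀(0.0052662) = -45.57 dB

-45.6 dB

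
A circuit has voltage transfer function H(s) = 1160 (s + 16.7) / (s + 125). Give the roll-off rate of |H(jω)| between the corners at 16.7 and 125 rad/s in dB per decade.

In this band the factors already past their corner are: zero at 16.7; net slope = 20 dB/decade.

20 dB/decade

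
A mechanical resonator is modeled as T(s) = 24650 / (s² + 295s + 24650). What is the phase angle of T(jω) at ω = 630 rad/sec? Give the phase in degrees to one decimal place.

-153.5°

∠[(j630)² + 295(j630) + 24650] = ∠[-3.7225e+05 + j1.8585e+05] = 153.47°
∠T(j630) = −153.47° = -153.47°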